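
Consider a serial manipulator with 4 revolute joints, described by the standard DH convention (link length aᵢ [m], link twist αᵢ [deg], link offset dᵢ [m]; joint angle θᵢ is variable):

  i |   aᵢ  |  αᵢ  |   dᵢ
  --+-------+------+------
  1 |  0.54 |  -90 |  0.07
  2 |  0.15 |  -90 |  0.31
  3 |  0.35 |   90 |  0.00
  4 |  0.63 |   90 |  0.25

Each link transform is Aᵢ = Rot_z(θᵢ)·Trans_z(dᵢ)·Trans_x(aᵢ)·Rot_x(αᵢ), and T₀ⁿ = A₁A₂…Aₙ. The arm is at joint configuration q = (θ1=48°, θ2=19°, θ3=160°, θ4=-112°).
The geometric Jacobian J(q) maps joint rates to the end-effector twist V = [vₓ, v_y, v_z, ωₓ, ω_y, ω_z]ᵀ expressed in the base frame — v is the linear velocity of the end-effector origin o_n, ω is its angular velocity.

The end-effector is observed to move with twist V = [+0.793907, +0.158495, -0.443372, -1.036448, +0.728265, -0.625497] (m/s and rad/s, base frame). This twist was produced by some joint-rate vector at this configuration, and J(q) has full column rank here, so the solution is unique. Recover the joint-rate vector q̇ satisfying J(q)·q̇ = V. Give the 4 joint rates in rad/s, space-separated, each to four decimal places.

o_n = [0.5430, 0.6570, 0.5805]
J₁: ẑ×o_n = [-0.6570, 0.5430, 0.0000], ω = ẑ
J2: z=[-0.7431, 0.6691, 0.0000] o=[0.3613, 0.4013, 0.0700] → [0.3416, 0.3794, -0.3116, -0.7431, 0.6691, 0.0000]
J3: z=[-0.2178, -0.2419, -0.9455] o=[0.2259, 0.7141, 0.0212] → [-0.1894, -0.1780, 0.0892, -0.2178, -0.2419, -0.9455]
J4: z=[0.9147, -0.3885, -0.1114] o=[0.1067, 0.4029, 0.1282] → [-0.1474, -0.4623, 0.4018, 0.9147, -0.3885, -0.1114]
q̇ = J⁺·V = [-0.6790, 0.8140, -0.0010, -0.4720]

-0.6790 0.8140 -0.0010 -0.4720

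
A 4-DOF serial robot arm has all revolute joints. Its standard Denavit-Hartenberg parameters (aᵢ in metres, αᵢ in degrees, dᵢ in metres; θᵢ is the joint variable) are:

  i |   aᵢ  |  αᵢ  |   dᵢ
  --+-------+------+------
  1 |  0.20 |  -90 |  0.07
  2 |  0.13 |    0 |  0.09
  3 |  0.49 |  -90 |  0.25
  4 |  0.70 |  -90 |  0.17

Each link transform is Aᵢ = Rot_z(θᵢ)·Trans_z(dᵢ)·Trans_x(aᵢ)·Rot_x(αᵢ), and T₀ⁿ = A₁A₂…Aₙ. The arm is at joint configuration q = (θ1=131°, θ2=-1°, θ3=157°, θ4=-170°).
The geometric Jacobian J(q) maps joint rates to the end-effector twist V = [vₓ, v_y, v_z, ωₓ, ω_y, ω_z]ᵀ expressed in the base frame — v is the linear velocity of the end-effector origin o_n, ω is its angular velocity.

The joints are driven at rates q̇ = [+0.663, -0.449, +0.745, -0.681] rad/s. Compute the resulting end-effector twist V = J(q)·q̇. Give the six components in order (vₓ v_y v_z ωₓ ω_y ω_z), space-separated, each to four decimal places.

0.2386 -0.0065 0.0586 -0.4051 0.0149 0.0409

o_n = [-0.6389, 0.0315, 0.3087]
J₁: ẑ×o_n = [-0.0315, -0.6389, 0.0000], ω = ẑ
J2: z=[-0.7547, -0.6561, 0.0000] o=[-0.1312, 0.1509, 0.0700] → [-0.1566, 0.1801, -0.2430, -0.7547, -0.6561, 0.0000]
J3: z=[-0.7547, -0.6561, 0.0000] o=[-0.2844, 0.1900, 0.0723] → [-0.1551, 0.1784, -0.1130, -0.7547, -0.6561, 0.0000]
J4: z=[0.2668, -0.3070, 0.9135] o=[-0.1794, -0.3119, -0.1270] → [-0.4474, -0.5361, -0.0494, 0.2668, -0.3070, 0.9135]
V = J·q̇ = [0.2386, -0.0065, 0.0586, -0.4051, 0.0149, 0.0409]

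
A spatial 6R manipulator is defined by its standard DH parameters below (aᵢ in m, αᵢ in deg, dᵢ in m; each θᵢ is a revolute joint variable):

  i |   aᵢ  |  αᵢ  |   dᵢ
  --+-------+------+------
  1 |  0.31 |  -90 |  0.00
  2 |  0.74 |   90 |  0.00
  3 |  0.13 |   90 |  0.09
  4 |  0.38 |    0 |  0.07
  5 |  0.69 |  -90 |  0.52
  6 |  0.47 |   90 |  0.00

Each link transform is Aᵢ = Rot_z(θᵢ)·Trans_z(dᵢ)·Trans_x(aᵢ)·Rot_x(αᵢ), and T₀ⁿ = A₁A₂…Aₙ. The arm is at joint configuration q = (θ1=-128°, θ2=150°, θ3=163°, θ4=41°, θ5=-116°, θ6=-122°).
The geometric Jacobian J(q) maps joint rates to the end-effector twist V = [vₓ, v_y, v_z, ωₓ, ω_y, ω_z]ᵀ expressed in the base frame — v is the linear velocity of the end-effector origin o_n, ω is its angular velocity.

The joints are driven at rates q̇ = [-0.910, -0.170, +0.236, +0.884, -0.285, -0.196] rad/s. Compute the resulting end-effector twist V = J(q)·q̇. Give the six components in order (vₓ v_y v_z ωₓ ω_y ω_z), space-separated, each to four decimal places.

o_n = [0.9811, -0.5320, -0.1857]
J₁: ẑ×o_n = [0.5320, 0.9811, -0.0000], ω = ẑ
J2: z=[0.7880, -0.6157, 0.0000] o=[-0.1909, -0.2443, 0.0000] → [0.1143, 0.1463, 0.4948, 0.7880, -0.6157, 0.0000]
J3: z=[-0.3078, -0.3940, -0.8660] o=[0.2037, 0.2607, -0.3700] → [-0.7591, -0.6165, 0.5503, -0.3078, -0.3940, -0.8660]
J4: z=[0.9095, -0.3892, -0.1462] o=[0.1397, 0.1170, -0.3858] → [-0.1728, -0.3050, -0.2628, 0.9095, -0.3892, -0.1462]
J5: z=[0.9095, -0.3892, -0.1462] o=[0.0464, -0.2472, -0.4748] → [-0.1542, -0.3996, 0.1048, 0.9095, -0.3892, -0.1462]
J6: z=[-0.3496, -0.9062, 0.2377] o=[0.6746, -0.3357, 0.1118] → [0.3162, -0.0311, 0.3463, -0.3496, -0.9062, 0.2377]
V = J·q̇ = [-0.8535, -1.2128, -0.2843, 0.4067, -0.0439, -1.2485]

-0.8535 -1.2128 -0.2843 0.4067 -0.0439 -1.2485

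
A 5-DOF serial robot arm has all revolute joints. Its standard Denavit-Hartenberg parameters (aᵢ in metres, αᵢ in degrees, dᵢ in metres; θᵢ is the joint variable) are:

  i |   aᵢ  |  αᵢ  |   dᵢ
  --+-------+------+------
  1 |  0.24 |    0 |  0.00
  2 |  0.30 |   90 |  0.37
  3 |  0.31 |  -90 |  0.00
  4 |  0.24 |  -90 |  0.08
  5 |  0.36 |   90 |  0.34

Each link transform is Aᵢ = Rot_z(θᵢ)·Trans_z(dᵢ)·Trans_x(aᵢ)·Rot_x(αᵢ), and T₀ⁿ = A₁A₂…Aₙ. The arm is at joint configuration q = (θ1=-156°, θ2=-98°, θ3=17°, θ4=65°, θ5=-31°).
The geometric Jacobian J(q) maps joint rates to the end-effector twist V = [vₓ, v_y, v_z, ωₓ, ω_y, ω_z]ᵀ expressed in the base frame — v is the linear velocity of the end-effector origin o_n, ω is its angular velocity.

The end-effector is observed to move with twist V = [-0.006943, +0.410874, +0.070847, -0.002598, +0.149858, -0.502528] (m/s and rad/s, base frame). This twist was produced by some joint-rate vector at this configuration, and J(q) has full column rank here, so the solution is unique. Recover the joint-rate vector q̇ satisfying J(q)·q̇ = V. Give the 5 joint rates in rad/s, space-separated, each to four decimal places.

-0.3200 0.0430 0.0050 -0.2580 -0.0800

o_n = [-0.9582, 0.1543, 0.6921]
J₁: ẑ×o_n = [-0.1543, -0.9582, 0.0000], ω = ẑ
J2: z=[0.0000, 0.0000, 1.0000] o=[-0.2193, -0.0976, 0.0000] → [-0.2520, -0.7389, 0.0000, 0.0000, 0.0000, 1.0000]
J3: z=[0.9613, 0.2756, 0.0000] o=[-0.3019, 0.1908, 0.3700] → [0.0888, -0.3097, 0.1459, 0.9613, 0.2756, 0.0000]
J4: z=[0.0806, -0.2810, 0.9563] o=[-0.3837, 0.4757, 0.4606] → [0.2423, -0.5681, -0.1874, 0.0806, -0.2810, 0.9563]
J5: z=[-0.1674, -0.9496, -0.2650] o=[-0.6130, 0.4865, 0.5668] → [-0.2071, 0.1124, -0.2722, -0.1674, -0.9496, -0.2650]
q̇ = J⁺·V = [-0.3200, 0.0430, 0.0050, -0.2580, -0.0800]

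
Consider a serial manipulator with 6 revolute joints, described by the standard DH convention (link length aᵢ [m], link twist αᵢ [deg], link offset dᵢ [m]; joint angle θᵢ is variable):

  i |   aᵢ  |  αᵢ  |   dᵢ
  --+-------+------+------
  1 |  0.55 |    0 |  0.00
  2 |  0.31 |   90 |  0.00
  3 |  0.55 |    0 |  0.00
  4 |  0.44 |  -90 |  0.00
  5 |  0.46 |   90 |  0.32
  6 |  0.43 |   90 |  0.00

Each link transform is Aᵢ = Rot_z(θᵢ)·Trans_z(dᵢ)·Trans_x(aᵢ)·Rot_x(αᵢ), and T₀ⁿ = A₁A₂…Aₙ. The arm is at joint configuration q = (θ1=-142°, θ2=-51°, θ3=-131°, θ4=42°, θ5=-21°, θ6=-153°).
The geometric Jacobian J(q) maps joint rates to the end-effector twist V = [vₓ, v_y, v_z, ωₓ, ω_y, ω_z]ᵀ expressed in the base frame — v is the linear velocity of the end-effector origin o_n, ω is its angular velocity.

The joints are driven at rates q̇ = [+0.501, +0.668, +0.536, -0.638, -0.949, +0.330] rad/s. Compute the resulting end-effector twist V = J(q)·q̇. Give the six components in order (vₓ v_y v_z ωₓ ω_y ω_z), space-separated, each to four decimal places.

0.0934 -0.2054 -0.2432 0.9729 -0.0131 1.2707

o_n = [-0.5079, -0.2931, -0.9246]
J₁: ẑ×o_n = [0.2931, -0.5079, 0.0000], ω = ẑ
J2: z=[0.0000, 0.0000, 1.0000] o=[-0.4334, -0.3386, 0.0000] → [-0.0455, -0.0745, 0.0000, 0.0000, 0.0000, 1.0000]
J3: z=[0.2250, 0.9744, 0.0000] o=[-0.7355, -0.2689, 0.0000] → [-0.9009, 0.2080, -0.2271, 0.2250, 0.9744, 0.0000]
J4: z=[0.2250, 0.9744, 0.0000] o=[-0.3839, -0.3500, -0.4151] → [-0.4964, 0.1146, 0.1337, 0.2250, 0.9744, 0.0000]
J5: z=[-0.9742, 0.2249, 0.0175] o=[-0.3914, -0.3483, -0.8550] → [-0.0166, -0.0698, -0.0275, -0.9742, 0.2249, 0.0175]
J6: z=[0.2161, 0.9082, 0.3583] o=[-0.6733, -0.1140, -1.2788] → [0.3859, -0.0173, -0.1889, 0.2161, 0.9082, 0.3583]
V = J·q̇ = [0.0934, -0.2054, -0.2432, 0.9729, -0.0131, 1.2707]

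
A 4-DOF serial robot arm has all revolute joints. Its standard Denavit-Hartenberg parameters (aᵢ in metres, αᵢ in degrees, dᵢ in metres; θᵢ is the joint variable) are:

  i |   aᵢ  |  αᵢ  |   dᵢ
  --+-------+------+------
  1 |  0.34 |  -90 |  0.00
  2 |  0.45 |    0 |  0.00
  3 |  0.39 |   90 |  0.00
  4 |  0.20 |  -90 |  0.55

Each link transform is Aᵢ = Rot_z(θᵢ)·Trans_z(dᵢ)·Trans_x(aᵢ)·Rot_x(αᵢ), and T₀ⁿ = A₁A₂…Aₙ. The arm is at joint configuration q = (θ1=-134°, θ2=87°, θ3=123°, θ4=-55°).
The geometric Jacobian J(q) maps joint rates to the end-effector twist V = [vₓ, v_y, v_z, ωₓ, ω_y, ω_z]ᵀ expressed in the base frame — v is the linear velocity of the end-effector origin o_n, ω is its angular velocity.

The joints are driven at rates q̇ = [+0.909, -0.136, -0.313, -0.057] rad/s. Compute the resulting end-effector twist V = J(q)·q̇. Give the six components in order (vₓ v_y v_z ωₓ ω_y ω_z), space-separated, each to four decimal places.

o_n = [0.1243, 0.3645, -0.6733]
J₁: ẑ×o_n = [-0.3645, 0.1243, 0.0000], ω = ẑ
J2: z=[0.7193, -0.6947, 0.0000] o=[-0.2362, -0.2446, 0.0000] → [0.4677, 0.4844, 0.6885, 0.7193, -0.6947, 0.0000]
J3: z=[0.7193, -0.6947, 0.0000] o=[-0.2525, -0.2615, -0.4494] → [0.1556, 0.1611, 0.7121, 0.7193, -0.6947, 0.0000]
J4: z=[0.3473, 0.3597, -0.8660] o=[-0.0179, -0.0186, -0.2544] → [0.1811, 0.0224, 0.0819, 0.3473, 0.3597, -0.8660]
V = J·q̇ = [-0.4540, -0.0046, -0.3212, -0.3428, 0.2914, 0.9584]

-0.4540 -0.0046 -0.3212 -0.3428 0.2914 0.9584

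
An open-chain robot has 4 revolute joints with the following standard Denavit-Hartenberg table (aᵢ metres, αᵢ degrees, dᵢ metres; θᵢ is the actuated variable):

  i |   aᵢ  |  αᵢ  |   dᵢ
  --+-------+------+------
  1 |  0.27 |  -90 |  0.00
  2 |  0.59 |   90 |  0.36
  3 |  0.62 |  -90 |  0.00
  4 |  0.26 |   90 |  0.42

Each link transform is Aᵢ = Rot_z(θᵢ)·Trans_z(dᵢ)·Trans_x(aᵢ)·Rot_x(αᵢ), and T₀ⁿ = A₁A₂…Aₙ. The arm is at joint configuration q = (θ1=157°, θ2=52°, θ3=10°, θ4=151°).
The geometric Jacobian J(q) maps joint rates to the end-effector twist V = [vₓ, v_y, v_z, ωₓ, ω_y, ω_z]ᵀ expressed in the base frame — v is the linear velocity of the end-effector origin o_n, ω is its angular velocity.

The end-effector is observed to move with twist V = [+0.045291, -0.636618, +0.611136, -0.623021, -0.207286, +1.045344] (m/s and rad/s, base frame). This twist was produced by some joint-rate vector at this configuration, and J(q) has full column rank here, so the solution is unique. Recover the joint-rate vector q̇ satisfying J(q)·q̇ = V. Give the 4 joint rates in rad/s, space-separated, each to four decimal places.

0.4900 -0.3280 0.7300 0.7740

o_n = [-0.9982, -0.4908, -0.7897]
J₁: ẑ×o_n = [0.4908, -0.9982, 0.0000], ω = ẑ
J2: z=[-0.3907, -0.9205, 0.0000] o=[-0.2485, 0.1055, 0.0000] → [0.7270, -0.3086, -0.4570, -0.3907, -0.9205, 0.0000]
J3: z=[-0.7254, 0.3079, 0.6157] o=[-0.7236, -0.0840, -0.4649] → [0.1505, -0.4047, 0.3797, -0.7254, 0.3079, 0.6157]
J4: z=[-0.2864, -0.9483, 0.1368] o=[-1.1117, -0.0362, -0.9461] → [-0.0860, 0.0603, 0.2378, -0.2864, -0.9483, 0.1368]
q̇ = J⁺·V = [0.4900, -0.3280, 0.7300, 0.7740]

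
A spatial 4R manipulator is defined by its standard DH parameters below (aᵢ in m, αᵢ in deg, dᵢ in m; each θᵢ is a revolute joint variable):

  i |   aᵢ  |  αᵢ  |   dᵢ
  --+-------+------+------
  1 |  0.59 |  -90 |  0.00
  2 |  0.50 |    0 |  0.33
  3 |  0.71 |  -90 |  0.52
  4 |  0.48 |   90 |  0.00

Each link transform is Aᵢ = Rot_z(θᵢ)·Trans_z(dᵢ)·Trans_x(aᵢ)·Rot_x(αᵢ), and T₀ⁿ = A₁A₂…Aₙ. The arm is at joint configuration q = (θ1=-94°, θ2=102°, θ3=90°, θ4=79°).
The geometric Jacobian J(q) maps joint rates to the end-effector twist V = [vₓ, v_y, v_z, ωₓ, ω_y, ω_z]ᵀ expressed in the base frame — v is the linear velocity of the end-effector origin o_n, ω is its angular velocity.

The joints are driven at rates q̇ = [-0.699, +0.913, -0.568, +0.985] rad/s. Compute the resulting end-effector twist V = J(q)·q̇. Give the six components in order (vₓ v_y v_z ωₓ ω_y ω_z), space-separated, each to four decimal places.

0.0948 -0.3372 0.2689 0.3299 -0.2284 0.2645

o_n = [0.3987, 0.2709, -0.3224]
J₁: ẑ×o_n = [-0.2709, 0.3987, 0.0000], ω = ẑ
J2: z=[0.9976, -0.0698, 0.0000] o=[-0.0412, -0.5886, 0.0000] → [0.0225, 0.3216, 0.8880, 0.9976, -0.0698, 0.0000]
J3: z=[0.9976, -0.0698, 0.0000] o=[0.2953, -0.5079, -0.4891] → [-0.0116, -0.1663, 0.7841, 0.9976, -0.0698, 0.0000]
J4: z=[-0.0145, -0.2074, 0.9781] o=[0.8625, 0.1486, -0.3415] → [-0.1235, -0.4534, -0.0980, -0.0145, -0.2074, 0.9781]
V = J·q̇ = [0.0948, -0.3372, 0.2689, 0.3299, -0.2284, 0.2645]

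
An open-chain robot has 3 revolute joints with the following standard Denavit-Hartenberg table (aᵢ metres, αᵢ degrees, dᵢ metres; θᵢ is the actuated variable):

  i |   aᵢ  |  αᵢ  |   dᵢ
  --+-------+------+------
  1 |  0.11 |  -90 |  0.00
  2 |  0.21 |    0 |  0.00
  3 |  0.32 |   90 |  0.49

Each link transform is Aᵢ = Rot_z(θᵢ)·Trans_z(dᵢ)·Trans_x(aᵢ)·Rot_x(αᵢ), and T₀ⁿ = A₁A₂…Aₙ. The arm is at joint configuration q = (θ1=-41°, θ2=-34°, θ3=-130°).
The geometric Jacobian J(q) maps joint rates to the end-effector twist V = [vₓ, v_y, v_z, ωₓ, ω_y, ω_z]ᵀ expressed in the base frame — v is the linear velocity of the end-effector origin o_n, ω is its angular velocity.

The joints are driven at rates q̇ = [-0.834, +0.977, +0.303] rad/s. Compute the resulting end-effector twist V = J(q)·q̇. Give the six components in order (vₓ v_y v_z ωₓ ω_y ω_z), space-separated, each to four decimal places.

0.4931 -0.4026 0.2236 0.8398 0.9660 -0.8340

o_n = [0.3037, 0.3852, 0.2056]
J₁: ẑ×o_n = [-0.3852, 0.3037, 0.0000], ω = ẑ
J2: z=[0.6561, 0.7547, 0.0000] o=[0.0830, -0.0722, 0.0000] → [0.1552, -0.1349, 0.1335, 0.6561, 0.7547, 0.0000]
J3: z=[0.6561, 0.7547, 0.0000] o=[0.2144, -0.1864, 0.1174] → [0.0666, -0.0579, 0.3076, 0.6561, 0.7547, 0.0000]
V = J·q̇ = [0.4931, -0.4026, 0.2236, 0.8398, 0.9660, -0.8340]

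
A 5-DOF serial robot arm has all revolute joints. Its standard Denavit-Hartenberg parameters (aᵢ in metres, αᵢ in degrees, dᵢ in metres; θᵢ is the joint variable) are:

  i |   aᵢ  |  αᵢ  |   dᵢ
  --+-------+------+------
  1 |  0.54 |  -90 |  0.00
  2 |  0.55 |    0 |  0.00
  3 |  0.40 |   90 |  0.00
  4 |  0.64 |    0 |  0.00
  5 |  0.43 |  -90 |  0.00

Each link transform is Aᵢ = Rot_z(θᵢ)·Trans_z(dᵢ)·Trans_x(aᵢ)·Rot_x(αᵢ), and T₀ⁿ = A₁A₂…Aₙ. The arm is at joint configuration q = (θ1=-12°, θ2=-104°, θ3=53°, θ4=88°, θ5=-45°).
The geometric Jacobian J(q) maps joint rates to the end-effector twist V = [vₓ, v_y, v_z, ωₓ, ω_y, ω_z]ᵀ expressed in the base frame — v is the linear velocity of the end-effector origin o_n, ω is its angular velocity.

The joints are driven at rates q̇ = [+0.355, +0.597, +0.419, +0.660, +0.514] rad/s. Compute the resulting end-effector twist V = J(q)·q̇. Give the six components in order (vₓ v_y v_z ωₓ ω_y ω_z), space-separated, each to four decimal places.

o_n = [1.0456, 0.7315, 1.1063]
J₁: ẑ×o_n = [-0.7315, 1.0456, 0.0000], ω = ẑ
J2: z=[0.2079, 0.9781, 0.0000] o=[0.5282, -0.1123, 0.0000] → [1.0821, -0.2300, -0.3306, 0.2079, 0.9781, 0.0000]
J3: z=[0.2079, 0.9781, 0.0000] o=[0.3981, -0.0846, 0.5337] → [0.5601, -0.1191, -0.4637, 0.2079, 0.9781, 0.0000]
J4: z=[-0.7602, 0.1616, 0.6293] o=[0.6443, -0.1369, 0.8445] → [-0.5042, 0.4515, -0.7250, -0.7602, 0.1616, 0.6293]
J5: z=[-0.7602, 0.1616, 0.6293] o=[0.7910, 0.4858, 0.8619] → [-0.1151, 0.3460, -0.2279, -0.7602, 0.1616, 0.6293]
V = J·q̇ = [0.2291, 0.6598, -0.9873, -0.6812, 1.1835, 1.0938]

0.2291 0.6598 -0.9873 -0.6812 1.1835 1.0938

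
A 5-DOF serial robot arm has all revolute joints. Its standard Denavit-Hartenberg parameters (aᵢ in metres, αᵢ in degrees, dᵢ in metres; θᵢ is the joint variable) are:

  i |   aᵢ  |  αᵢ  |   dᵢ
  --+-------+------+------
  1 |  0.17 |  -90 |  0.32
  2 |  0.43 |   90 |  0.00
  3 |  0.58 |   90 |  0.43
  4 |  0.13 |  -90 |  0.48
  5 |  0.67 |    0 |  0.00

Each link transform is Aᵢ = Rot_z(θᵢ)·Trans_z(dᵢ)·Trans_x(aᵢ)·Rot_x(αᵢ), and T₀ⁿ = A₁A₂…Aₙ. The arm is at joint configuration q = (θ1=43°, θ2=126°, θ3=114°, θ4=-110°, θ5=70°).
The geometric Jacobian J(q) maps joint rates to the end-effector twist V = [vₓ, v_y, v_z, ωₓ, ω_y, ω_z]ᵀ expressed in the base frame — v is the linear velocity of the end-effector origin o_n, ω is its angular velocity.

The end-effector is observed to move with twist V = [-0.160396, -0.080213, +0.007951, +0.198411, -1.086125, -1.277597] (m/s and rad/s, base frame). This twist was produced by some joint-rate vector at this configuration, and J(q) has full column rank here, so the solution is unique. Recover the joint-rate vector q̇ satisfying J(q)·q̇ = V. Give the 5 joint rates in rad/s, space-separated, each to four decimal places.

-0.9210 -0.4960 -0.5110 0.4070 -0.6980

o_n = [-0.1104, 0.3849, 0.1787]
J₁: ẑ×o_n = [-0.3849, -0.1104, 0.0000], ω = ẑ
J2: z=[-0.6820, 0.7314, 0.0000] o=[0.1243, 0.1159, 0.3200] → [-0.1033, -0.0963, -0.0117, -0.6820, 0.7314, 0.0000]
J3: z=[0.5917, 0.5517, -0.5878] o=[-0.0605, -0.0564, -0.0279] → [0.3734, -0.0929, 0.2887, 0.5917, 0.5517, -0.5878]
J4: z=[-0.6701, -0.0687, -0.7391] o=[-0.0660, 0.6629, -0.0898] → [-0.2239, 0.2127, 0.1833, -0.6701, -0.0687, -0.7391]
J5: z=[-0.6235, 0.5923, 0.5102] o=[-0.4400, 0.5255, -0.3874] → [0.4071, 0.5212, -0.1075, -0.6235, 0.5923, 0.5102]
q̇ = J⁺·V = [-0.9210, -0.4960, -0.5110, 0.4070, -0.6980]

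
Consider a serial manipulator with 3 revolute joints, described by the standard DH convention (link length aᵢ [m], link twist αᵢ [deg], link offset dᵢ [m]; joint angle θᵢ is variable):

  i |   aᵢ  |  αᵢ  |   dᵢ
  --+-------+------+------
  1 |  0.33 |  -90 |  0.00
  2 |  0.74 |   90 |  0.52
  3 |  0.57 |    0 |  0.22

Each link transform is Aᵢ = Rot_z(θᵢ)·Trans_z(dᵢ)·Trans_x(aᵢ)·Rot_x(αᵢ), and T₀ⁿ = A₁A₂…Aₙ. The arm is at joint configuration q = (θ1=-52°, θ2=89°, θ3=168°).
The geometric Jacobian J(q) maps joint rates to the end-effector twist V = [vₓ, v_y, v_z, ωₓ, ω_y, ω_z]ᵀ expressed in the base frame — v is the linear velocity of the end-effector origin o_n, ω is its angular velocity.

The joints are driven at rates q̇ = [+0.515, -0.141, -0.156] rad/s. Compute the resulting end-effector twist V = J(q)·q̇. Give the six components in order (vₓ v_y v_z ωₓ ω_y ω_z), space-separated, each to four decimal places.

0.1063 0.4680 0.0130 -0.2071 0.0361 0.5123

o_n = [0.8437, -0.0428, -0.1786]
J₁: ẑ×o_n = [0.0428, 0.8437, -0.0000], ω = ẑ
J2: z=[0.7880, 0.6157, 0.0000] o=[0.2032, -0.2600, 0.0000] → [-0.1100, 0.1407, -0.2232, 0.7880, 0.6157, 0.0000]
J3: z=[0.6156, -0.7879, 0.0175] o=[0.6209, 0.0499, -0.7399] → [-0.4406, -0.3416, 0.1185, 0.6156, -0.7879, 0.0175]
V = J·q̇ = [0.1063, 0.4680, 0.0130, -0.2071, 0.0361, 0.5123]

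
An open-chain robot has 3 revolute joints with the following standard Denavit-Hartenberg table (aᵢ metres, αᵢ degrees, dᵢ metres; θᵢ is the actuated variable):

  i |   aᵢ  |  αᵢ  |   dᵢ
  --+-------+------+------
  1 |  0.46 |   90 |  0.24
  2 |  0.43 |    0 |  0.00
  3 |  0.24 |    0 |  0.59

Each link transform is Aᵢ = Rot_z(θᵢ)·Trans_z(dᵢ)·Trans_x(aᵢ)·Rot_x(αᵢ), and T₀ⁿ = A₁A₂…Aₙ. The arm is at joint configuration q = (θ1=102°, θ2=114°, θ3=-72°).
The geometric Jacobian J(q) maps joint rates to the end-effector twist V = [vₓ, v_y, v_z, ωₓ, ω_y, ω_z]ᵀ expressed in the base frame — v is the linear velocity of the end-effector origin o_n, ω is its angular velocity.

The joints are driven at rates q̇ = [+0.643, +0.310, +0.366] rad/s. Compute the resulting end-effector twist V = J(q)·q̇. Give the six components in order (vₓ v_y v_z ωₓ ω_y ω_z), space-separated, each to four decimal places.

-0.3225 0.0838 0.0663 0.6612 0.1405 0.6430

o_n = [0.4807, 0.5760, 0.7934]
J₁: ẑ×o_n = [-0.5760, 0.4807, 0.0000], ω = ẑ
J2: z=[0.9781, 0.2079, 0.0000] o=[-0.0956, 0.4499, 0.2400] → [0.1151, -0.5413, 0.0035, 0.9781, 0.2079, 0.0000]
J3: z=[0.9781, 0.2079, 0.0000] o=[-0.0593, 0.2789, 0.6328] → [0.0334, -0.1571, 0.1784, 0.9781, 0.2079, 0.0000]
V = J·q̇ = [-0.3225, 0.0838, 0.0663, 0.6612, 0.1405, 0.6430]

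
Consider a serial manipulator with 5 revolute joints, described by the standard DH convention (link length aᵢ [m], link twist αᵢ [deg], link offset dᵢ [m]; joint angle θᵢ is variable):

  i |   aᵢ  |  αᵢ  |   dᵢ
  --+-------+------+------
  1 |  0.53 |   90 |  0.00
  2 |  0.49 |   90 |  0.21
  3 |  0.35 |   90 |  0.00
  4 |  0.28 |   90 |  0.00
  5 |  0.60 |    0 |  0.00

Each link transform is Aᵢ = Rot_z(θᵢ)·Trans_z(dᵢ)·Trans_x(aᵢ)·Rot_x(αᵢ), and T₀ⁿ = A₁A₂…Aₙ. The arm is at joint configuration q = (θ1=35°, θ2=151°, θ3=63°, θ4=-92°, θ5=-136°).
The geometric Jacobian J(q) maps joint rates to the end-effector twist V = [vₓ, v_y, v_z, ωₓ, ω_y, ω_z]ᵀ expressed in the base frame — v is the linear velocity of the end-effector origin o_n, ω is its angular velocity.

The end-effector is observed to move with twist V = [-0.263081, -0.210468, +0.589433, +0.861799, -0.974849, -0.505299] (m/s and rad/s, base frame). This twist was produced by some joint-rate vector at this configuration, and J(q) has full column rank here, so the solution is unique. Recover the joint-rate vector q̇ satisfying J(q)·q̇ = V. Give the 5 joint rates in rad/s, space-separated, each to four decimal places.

o_n = [0.7043, -0.3806, 0.2682]
J₁: ẑ×o_n = [0.3806, 0.7043, -0.0000], ω = ẑ
J2: z=[0.5736, -0.8192, 0.0000] o=[0.4342, 0.3040, 0.0000] → [-0.2197, -0.1538, -0.1714, 0.5736, -0.8192, 0.0000]
J3: z=[0.3971, 0.2781, 0.8746] o=[0.2035, -0.1138, 0.2376] → [0.2419, 0.4258, -0.2452, 0.3971, 0.2781, 0.8746]
J4: z=[-0.8988, -0.0751, 0.4320] o=[0.2686, -0.4490, 0.3146] → [-0.0260, 0.1466, -0.0287, -0.8988, -0.0751, 0.4320]
J5: z=[-0.1718, 0.9667, -0.1894] o=[0.1556, -0.5175, 0.0677] → [0.2198, -0.0695, -0.5540, -0.1718, 0.9667, -0.1894]
q̇ = J⁺·V = [0.0660, 0.1060, -0.3980, -0.9000, -0.8740]

0.0660 0.1060 -0.3980 -0.9000 -0.8740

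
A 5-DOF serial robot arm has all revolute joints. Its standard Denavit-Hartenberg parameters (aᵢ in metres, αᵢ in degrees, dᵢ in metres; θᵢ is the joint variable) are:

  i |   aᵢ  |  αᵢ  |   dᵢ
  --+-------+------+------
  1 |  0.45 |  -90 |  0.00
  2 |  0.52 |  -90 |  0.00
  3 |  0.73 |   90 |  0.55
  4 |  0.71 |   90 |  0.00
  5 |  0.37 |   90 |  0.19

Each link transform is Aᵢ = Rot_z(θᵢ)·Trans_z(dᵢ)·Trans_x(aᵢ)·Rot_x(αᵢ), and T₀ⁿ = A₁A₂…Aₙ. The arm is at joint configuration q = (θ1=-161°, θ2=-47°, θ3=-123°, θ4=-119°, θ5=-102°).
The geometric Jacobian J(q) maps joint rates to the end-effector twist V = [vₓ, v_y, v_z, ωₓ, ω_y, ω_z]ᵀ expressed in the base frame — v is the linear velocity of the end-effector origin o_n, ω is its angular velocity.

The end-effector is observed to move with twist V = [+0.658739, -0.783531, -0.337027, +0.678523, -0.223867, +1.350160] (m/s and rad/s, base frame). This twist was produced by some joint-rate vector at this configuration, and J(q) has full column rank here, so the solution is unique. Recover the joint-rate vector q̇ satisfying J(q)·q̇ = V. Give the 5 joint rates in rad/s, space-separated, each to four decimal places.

o_n = [-0.7931, -0.7094, 0.4397]
J₁: ẑ×o_n = [0.7094, -0.7931, 0.0000], ω = ẑ
J2: z=[0.3256, -0.9455, 0.0000] o=[-0.4255, -0.1465, 0.0000] → [-0.4157, -0.1431, -0.5309, 0.3256, -0.9455, 0.0000]
J3: z=[-0.6915, -0.2381, -0.6820] o=[-0.7608, -0.2620, 0.3803] → [-0.3193, 0.0631, 0.3017, -0.6915, -0.2381, -0.6820]
J4: z=[0.3635, 0.7012, -0.6134] o=[-0.6854, -0.8835, -0.2856] → [0.6153, -0.1976, 0.1388, 0.3635, 0.7012, -0.6134]
J5: z=[-0.8812, 0.4724, 0.0177] o=[-0.4709, -0.5043, 0.2750] → [0.0814, 0.1393, 0.3330, -0.8812, 0.4724, 0.0177]
q̇ = J⁺·V = [0.9070, 0.0370, -0.5150, -0.1620, -0.4190]

0.9070 0.0370 -0.5150 -0.1620 -0.4190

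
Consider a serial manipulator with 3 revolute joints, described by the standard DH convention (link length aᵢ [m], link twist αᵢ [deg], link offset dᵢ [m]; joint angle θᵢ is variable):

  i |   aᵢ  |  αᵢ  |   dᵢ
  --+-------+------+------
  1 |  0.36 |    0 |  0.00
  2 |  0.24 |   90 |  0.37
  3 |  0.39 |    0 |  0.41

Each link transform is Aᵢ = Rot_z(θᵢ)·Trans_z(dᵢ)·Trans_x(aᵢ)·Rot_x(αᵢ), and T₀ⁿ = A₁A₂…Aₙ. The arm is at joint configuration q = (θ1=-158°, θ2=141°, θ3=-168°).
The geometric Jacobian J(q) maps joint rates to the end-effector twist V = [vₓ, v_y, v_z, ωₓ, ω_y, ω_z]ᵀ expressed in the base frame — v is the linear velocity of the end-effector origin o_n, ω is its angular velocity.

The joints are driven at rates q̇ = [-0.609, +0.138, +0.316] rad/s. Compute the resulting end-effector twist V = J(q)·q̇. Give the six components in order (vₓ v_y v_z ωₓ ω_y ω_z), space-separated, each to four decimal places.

-0.2228 0.3160 -0.1205 -0.0924 -0.3022 -0.4710

o_n = [-0.5890, -0.4856, 0.2889]
J₁: ẑ×o_n = [0.4856, -0.5890, 0.0000], ω = ẑ
J2: z=[0.0000, 0.0000, 1.0000] o=[-0.3338, -0.1349, 0.0000] → [0.3507, -0.2552, 0.0000, 0.0000, 0.0000, 1.0000]
J3: z=[-0.2924, -0.9563, 0.0000] o=[-0.1043, -0.2050, 0.3700] → [0.0775, -0.0237, -0.3815, -0.2924, -0.9563, 0.0000]
V = J·q̇ = [-0.2228, 0.3160, -0.1205, -0.0924, -0.3022, -0.4710]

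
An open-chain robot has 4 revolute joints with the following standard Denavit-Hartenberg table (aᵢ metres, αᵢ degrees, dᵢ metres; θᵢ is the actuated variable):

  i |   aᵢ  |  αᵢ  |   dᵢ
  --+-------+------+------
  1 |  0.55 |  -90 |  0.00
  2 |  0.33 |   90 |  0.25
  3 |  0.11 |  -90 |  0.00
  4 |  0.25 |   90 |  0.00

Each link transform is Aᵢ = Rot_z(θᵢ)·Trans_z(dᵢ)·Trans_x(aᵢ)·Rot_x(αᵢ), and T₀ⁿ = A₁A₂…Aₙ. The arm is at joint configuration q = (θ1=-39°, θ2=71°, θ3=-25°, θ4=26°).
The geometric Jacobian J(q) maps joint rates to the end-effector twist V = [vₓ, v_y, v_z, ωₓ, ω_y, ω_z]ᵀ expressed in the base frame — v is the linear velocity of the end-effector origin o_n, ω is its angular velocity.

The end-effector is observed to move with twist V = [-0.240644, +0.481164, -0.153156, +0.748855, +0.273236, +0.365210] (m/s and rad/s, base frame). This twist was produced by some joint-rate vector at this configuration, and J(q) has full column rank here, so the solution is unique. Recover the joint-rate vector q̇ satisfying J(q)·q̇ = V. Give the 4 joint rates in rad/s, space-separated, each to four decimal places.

o_n = [0.5755, -0.3263, -0.6345]
J₁: ẑ×o_n = [0.3263, 0.5755, -0.0000], ω = ẑ
J2: z=[0.6293, 0.7771, 0.0000] o=[0.4274, -0.3461, 0.0000] → [-0.4931, 0.3993, -0.1026, 0.6293, 0.7771, 0.0000]
J3: z=[0.7348, -0.5950, 0.3256] o=[0.6683, -0.2195, -0.3120] → [0.2267, 0.2068, -0.1337, 0.7348, -0.5950, 0.3256]
J4: z=[0.6773, 0.6177, -0.3996] o=[0.6642, -0.2760, -0.4063] → [-0.1611, 0.1900, 0.0208, 0.6773, 0.6177, -0.3996]
q̇ = J⁺·V = [0.1400, 0.8540, 0.4610, -0.1880]

0.1400 0.8540 0.4610 -0.1880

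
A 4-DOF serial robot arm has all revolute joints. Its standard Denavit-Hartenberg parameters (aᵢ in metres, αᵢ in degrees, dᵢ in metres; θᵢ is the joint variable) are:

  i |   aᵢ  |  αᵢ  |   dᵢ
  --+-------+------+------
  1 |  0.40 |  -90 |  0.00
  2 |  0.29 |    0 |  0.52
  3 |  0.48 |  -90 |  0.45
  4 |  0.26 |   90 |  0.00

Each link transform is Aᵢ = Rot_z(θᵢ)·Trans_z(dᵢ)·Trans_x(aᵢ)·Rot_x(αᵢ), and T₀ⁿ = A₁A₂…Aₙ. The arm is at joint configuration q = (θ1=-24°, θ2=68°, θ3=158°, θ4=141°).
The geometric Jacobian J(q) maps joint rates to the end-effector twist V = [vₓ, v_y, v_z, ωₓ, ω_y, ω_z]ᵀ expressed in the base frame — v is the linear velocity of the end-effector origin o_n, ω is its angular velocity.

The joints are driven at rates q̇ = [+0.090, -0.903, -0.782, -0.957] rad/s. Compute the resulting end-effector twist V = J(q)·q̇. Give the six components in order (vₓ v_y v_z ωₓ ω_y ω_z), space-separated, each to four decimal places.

-0.3187 -0.0387 -0.1146 -1.3142 -1.2593 -0.5748

o_n = [0.6163, 0.6083, -0.0689]
J₁: ẑ×o_n = [-0.6083, 0.6163, 0.0000], ω = ẑ
J2: z=[0.4067, 0.9135, 0.0000] o=[0.3654, -0.1627, 0.0000] → [-0.0630, 0.0280, 0.0844, 0.4067, 0.9135, 0.0000]
J3: z=[0.4067, 0.9135, 0.0000] o=[0.6762, 0.2682, -0.2689] → [0.1826, -0.0813, 0.1931, 0.4067, 0.9135, 0.0000]
J4: z=[0.6571, -0.2926, 0.6947] o=[0.5546, 0.8149, 0.0764] → [0.1860, 0.1384, -0.1177, 0.6571, -0.2926, 0.6947]
V = J·q̇ = [-0.3187, -0.0387, -0.1146, -1.3142, -1.2593, -0.5748]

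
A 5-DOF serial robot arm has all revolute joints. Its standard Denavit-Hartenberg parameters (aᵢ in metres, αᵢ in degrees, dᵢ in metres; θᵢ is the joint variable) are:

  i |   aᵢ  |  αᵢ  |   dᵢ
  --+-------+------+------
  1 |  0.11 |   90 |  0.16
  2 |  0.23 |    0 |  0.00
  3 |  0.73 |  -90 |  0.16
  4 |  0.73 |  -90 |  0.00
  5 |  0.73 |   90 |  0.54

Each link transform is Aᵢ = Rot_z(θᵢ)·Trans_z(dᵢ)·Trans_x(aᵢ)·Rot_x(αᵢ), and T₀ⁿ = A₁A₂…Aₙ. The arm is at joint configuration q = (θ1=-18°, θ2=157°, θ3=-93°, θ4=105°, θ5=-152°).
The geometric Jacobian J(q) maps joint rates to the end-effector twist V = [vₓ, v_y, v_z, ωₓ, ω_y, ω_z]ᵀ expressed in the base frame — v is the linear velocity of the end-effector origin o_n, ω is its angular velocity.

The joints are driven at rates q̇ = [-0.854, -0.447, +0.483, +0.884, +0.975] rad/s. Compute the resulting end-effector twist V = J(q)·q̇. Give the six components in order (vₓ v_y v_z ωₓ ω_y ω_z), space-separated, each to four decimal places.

-0.6635 0.3442 0.3297 -1.2374 0.0989 -1.3129

o_n = [-0.3792, -0.1052, 0.5675]
J₁: ẑ×o_n = [0.1052, -0.3792, 0.0000], ω = ẑ
J2: z=[-0.3090, -0.9511, 0.0000] o=[0.1046, -0.0340, 0.1600] → [-0.3876, 0.1259, -0.4381, -0.3090, -0.9511, 0.0000]
J3: z=[-0.3090, -0.9511, 0.0000] o=[-0.0967, 0.0314, 0.2499] → [-0.3021, 0.0982, -0.2264, -0.3090, -0.9511, 0.0000]
J4: z=[-0.8548, 0.2777, 0.4384] o=[0.1582, -0.2196, 0.9060] → [-0.1442, -0.5249, 0.0514, -0.8548, 0.2777, 0.4384]
J5: z=[-0.4827, -0.1153, -0.8682] o=[0.2973, 0.4766, 0.7362] → [-0.4857, 0.5059, 0.2028, -0.4827, -0.1153, -0.8682]
V = J·q̇ = [-0.6635, 0.3442, 0.3297, -1.2374, 0.0989, -1.3129]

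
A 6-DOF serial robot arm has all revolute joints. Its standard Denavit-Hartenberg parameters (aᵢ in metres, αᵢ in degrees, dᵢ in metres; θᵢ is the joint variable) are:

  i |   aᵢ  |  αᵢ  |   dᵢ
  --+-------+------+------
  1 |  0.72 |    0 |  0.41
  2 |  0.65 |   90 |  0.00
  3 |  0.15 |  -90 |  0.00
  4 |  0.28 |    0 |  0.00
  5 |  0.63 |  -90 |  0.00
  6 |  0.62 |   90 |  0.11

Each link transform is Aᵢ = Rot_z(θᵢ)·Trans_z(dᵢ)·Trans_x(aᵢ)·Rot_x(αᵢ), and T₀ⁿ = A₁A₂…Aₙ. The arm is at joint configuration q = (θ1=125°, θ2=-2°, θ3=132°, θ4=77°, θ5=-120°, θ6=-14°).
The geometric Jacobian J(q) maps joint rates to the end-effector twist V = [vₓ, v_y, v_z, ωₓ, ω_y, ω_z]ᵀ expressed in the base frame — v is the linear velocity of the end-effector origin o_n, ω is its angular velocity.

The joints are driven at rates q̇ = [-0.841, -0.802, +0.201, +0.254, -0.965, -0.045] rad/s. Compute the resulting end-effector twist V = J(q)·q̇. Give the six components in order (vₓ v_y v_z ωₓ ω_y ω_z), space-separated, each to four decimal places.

o_n = [0.1351, 0.6394, 1.1930]
J₁: ẑ×o_n = [-0.6394, 0.1351, 0.0000], ω = ẑ
J2: z=[0.0000, 0.0000, 1.0000] o=[-0.4130, 0.5898, 0.4100] → [-0.0496, 0.5481, 0.0000, 0.0000, 0.0000, 1.0000]
J3: z=[0.8387, 0.5446, 0.0000] o=[-0.7670, 1.1349, 0.4100] → [0.4265, -0.6567, -0.9069, 0.8387, 0.5446, 0.0000]
J4: z=[0.4047, -0.6233, -0.6691] o=[-0.7123, 1.0507, 0.5215] → [-0.6938, -0.8388, 0.3617, 0.4047, -0.6233, -0.6691]
J5: z=[0.4047, -0.6233, -0.6691] o=[-0.9182, 0.8668, 0.5683] → [-0.5415, -0.9576, 0.5644, 0.4047, -0.6233, -0.6691]
J6: z=[-0.3648, -0.7810, 0.5068] o=[-0.3899, 0.8423, 0.9107] → [-0.1177, 0.3691, 0.4841, -0.3648, -0.7810, 0.5068]
V = J·q̇ = [1.0149, 0.0093, -0.6569, -0.1028, 0.5878, -1.1901]

1.0149 0.0093 -0.6569 -0.1028 0.5878 -1.1901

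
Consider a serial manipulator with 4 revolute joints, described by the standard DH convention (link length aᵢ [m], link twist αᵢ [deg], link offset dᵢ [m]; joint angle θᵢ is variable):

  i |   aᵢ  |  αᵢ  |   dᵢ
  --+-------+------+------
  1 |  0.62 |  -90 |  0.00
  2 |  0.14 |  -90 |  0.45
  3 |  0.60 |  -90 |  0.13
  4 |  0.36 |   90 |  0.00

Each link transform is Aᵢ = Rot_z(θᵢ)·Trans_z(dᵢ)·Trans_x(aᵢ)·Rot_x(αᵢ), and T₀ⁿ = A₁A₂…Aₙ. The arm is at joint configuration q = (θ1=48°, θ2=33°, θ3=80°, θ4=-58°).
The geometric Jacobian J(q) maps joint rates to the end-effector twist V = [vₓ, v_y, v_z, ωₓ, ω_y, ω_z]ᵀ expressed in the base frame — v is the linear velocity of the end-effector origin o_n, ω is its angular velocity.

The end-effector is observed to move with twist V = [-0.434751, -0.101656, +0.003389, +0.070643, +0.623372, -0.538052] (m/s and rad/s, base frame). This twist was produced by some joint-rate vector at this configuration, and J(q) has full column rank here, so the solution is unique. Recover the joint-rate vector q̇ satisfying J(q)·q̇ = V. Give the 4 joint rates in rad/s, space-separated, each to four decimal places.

o_n = [0.6562, 0.2374, -0.5161]
J₁: ẑ×o_n = [-0.2374, 0.6562, 0.0000], ω = ẑ
J2: z=[-0.7431, 0.6691, 0.0000] o=[0.4149, 0.4607, 0.0000] → [-0.3453, -0.3835, 0.0045, -0.7431, 0.6691, 0.0000]
J3: z=[-0.3644, -0.4047, -0.8387] o=[0.1590, 0.8491, -0.0762] → [-0.3350, -0.5772, 0.4241, -0.3644, -0.4047, -0.8387]
J4: z=[-0.4236, -0.7300, 0.5364] o=[0.6092, 0.4661, -0.2420] → [0.3227, -0.0909, 0.1311, -0.4236, -0.7300, 0.5364]
q̇ = J⁺·V = [0.0880, 0.2290, 0.2470, -0.7810]

0.0880 0.2290 0.2470 -0.7810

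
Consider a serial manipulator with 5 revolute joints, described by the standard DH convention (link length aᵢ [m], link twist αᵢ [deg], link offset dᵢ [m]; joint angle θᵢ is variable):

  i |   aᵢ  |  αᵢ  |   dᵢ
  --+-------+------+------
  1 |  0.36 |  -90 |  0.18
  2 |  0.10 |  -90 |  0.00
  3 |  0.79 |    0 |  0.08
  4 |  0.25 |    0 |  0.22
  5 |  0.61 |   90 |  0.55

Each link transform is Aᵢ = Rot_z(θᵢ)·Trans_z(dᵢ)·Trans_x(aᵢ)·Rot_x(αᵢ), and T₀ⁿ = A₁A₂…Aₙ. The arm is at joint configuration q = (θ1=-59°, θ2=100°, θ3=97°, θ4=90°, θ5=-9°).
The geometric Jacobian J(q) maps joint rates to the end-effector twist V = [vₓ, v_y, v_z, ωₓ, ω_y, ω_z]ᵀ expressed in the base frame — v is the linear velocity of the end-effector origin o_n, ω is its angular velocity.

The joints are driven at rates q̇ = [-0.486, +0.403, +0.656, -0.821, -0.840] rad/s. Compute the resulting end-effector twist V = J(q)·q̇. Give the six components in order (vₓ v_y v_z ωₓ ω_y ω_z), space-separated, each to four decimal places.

-0.3134 -0.3146 0.7680 0.8552 -0.6408 -0.6605

o_n = [-0.8336, -0.1173, 1.1687]
J₁: ẑ×o_n = [0.1173, -0.8336, 0.0000], ω = ẑ
J2: z=[0.8572, 0.5150, 0.0000] o=[0.1854, -0.3086, 0.1800] → [0.5092, -0.8475, 0.6888, 0.8572, 0.5150, 0.0000]
J3: z=[-0.5072, 0.8441, 0.1736] o=[0.1765, -0.2937, 0.0815] → [0.8871, 0.3760, 0.7632, -0.5072, 0.8441, 0.1736]
J4: z=[-0.5072, 0.8441, 0.1736] o=[-0.5276, -0.6443, 0.1902] → [0.7344, 0.4431, -0.0090, -0.5072, 0.8441, 0.1736]
J5: z=[-0.5072, 0.8441, 0.1736] o=[-0.5909, -0.4799, 0.4728] → [0.5245, 0.3108, 0.0210, -0.5072, 0.8441, 0.1736]
V = J·q̇ = [-0.3134, -0.3146, 0.7680, 0.8552, -0.6408, -0.6605]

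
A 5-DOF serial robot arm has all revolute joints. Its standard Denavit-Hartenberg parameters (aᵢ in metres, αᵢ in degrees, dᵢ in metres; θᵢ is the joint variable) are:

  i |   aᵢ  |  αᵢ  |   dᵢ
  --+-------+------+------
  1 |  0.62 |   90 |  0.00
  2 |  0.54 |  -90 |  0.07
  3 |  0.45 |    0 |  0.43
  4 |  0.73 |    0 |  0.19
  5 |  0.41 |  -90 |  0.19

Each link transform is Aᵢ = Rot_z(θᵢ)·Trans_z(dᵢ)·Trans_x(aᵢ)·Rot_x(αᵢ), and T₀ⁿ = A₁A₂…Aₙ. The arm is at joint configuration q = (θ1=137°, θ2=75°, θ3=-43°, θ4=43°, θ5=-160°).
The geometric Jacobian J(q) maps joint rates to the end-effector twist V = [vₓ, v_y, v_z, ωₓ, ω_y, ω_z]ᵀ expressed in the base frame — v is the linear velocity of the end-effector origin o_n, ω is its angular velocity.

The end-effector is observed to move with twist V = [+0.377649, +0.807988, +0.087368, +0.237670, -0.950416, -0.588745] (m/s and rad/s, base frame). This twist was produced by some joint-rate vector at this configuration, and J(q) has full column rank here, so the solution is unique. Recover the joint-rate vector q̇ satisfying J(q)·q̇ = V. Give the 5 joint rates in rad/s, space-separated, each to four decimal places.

-0.8090 -0.5330 -0.9360 0.8130 0.9740

o_n = [0.2417, 0.4817, 1.3821]
J₁: ẑ×o_n = [-0.4817, 0.2417, 0.0000], ω = ẑ
J2: z=[0.6820, 0.7314, 0.0000] o=[-0.4534, 0.4228, 0.0000] → [1.0108, -0.9426, -0.4682, 0.6820, 0.7314, 0.0000]
J3: z=[0.7064, -0.6588, 0.2588] o=[-0.5079, 0.5694, 0.5216] → [-0.5442, -0.4139, 0.4319, 0.7064, -0.6588, 0.2588]
J4: z=[0.7064, -0.6588, 0.2588] o=[-0.0571, 0.5686, 0.9508] → [-0.2616, -0.2274, 0.1355, 0.7064, -0.6588, 0.2588]
J5: z=[0.7064, -0.6588, 0.2588] o=[-0.0611, 0.5723, 1.7051] → [0.2362, 0.3065, 0.1355, 0.7064, -0.6588, 0.2588]
q̇ = J⁺·V = [-0.8090, -0.5330, -0.9360, 0.8130, 0.9740]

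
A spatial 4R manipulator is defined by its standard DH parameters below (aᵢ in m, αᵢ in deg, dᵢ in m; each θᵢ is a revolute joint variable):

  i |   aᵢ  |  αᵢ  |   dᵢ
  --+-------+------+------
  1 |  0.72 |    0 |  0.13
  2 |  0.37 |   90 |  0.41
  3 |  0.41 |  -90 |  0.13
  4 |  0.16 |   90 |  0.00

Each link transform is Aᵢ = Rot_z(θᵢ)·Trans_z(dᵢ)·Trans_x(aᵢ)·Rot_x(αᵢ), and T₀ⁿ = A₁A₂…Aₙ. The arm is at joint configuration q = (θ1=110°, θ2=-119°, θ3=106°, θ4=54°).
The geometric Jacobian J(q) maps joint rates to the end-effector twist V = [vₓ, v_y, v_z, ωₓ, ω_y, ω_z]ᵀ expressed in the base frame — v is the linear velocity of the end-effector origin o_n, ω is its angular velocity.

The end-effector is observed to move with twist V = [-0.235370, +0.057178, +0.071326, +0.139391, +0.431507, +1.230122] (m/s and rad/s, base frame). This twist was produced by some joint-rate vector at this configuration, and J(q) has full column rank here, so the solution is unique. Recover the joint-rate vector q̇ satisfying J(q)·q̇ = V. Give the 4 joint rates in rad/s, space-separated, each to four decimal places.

o_n = [-0.0181, 0.6399, 1.0245]
J₁: ẑ×o_n = [-0.6399, -0.0181, 0.0000], ω = ẑ
J2: z=[0.0000, 0.0000, 1.0000] o=[-0.2463, 0.6766, 0.1300] → [0.0367, 0.2281, -0.0000, 0.0000, 0.0000, 1.0000]
J3: z=[-0.1564, -0.9877, 0.0000] o=[0.1192, 0.6187, 0.5400] → [-0.4786, 0.0758, -0.1389, -0.1564, -0.9877, 0.0000]
J4: z=[-0.9494, 0.1504, -0.2756] o=[-0.0128, 0.5080, 0.9341] → [0.0500, 0.0873, -0.1244, -0.9494, 0.1504, -0.2756]
q̇ = J⁺·V = [0.7250, 0.4850, -0.4480, -0.0730]

0.7250 0.4850 -0.4480 -0.0730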